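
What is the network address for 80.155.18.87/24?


IP:   01010000.10011011.00010010.01010111
Mask: 11111111.11111111.11111111.00000000
AND operation:
Net:  01010000.10011011.00010010.00000000
Network: 80.155.18.0/24


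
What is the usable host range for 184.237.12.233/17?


Network: 184.237.0.0
Broadcast: 184.237.127.255
First usable = network + 1
Last usable = broadcast - 1
Range: 184.237.0.1 to 184.237.127.254


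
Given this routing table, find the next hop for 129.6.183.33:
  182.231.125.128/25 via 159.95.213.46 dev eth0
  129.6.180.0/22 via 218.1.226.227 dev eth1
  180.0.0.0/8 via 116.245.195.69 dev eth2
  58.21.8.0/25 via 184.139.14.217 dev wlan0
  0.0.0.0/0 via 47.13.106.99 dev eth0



Longest prefix match for 129.6.183.33:
  /25 182.231.125.128: no
  /22 129.6.180.0: MATCH
  /8 180.0.0.0: no
  /25 58.21.8.0: no
  /0 0.0.0.0: MATCH
Selected: next-hop 218.1.226.227 via eth1 (matched /22)


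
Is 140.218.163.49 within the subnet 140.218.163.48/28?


Subnet network: 140.218.163.48
Test IP AND mask: 140.218.163.48
Yes, 140.218.163.49 is in 140.218.163.48/28


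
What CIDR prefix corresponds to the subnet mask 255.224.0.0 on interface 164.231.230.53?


Binary: 11111111.11100000.00000000.00000000
Count leading 1s
Prefix: /11


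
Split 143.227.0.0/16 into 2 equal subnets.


New prefix = 16 + 1 = 17
Each subnet has 32768 addresses
  143.227.0.0/17
  143.227.128.0/17
Subnets: 143.227.0.0/17, 143.227.128.0/17


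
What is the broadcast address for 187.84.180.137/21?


Network: 187.84.176.0/21
Host bits = 11
Set all host bits to 1:
Broadcast: 187.84.183.255


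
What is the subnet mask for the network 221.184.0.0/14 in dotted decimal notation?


/14 means 14 network bits, 18 host bits
Binary: 11111111111111000000000000000000
Mask: 255.252.0.0


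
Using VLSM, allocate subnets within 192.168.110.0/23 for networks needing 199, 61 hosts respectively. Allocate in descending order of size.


199 hosts -> /24 (254 usable): 192.168.110.0/24
61 hosts -> /26 (62 usable): 192.168.111.0/26
Allocation: 192.168.110.0/24 (199 hosts, 254 usable); 192.168.111.0/26 (61 hosts, 62 usable)


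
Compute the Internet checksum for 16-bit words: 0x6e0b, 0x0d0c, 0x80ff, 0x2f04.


Sum all words (with carry folding):
+ 0x6e0b = 0x6e0b
+ 0x0d0c = 0x7b17
+ 0x80ff = 0xfc16
+ 0x2f04 = 0x2b1b
One's complement: ~0x2b1b
Checksum = 0xd4e4


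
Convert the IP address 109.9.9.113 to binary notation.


109 = 01101101
9 = 00001001
9 = 00001001
113 = 01110001
Binary: 01101101.00001001.00001001.01110001


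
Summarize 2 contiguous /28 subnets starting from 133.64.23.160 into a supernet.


Original prefix: /28
Number of subnets: 2 = 2^1
New prefix = 28 - 1 = 27
Supernet: 133.64.23.160/27


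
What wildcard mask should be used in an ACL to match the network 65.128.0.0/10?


Subnet mask: 255.192.0.0
Wildcard = 255.255.255.255 - subnet mask
255 - 255 = 0
255 - 192 = 63
255 - 0 = 255
255 - 0 = 255
Wildcard: 0.63.255.255


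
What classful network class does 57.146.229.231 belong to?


First octet: 57
Binary: 00111001
0xxxxxxx -> Class A (1-126)
Class A, default mask 255.0.0.0 (/8)


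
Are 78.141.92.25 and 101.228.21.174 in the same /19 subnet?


Mask: 255.255.224.0
78.141.92.25 AND mask = 78.141.64.0
101.228.21.174 AND mask = 101.228.0.0
No, different subnets (78.141.64.0 vs 101.228.0.0)


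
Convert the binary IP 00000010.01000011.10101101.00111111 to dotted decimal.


00000010 = 2
01000011 = 67
10101101 = 173
00111111 = 63
IP: 2.67.173.63


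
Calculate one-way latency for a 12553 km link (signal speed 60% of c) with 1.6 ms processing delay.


Speed = 0.6 * 3e5 km/s = 180000 km/s
Propagation delay = 12553 / 180000 = 0.0697 s = 69.7389 ms
Processing delay = 1.6 ms
Total one-way latency = 71.3389 ms


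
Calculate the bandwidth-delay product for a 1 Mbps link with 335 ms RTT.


BDP = bandwidth * RTT
= 1 Mbps * 335 ms
= 1 * 1e6 * 335 / 1000 bits
= 335000 bits
= 41875 bytes
= 40.8936 KB
BDP = 335000 bits (41875 bytes)


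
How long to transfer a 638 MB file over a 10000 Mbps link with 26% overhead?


Effective throughput = 10000 * (1 - 26/100) = 7400 Mbps
File size in Mb = 638 * 8 = 5104 Mb
Time = 5104 / 7400
Time = 0.6897 seconds


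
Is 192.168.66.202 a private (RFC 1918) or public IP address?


RFC 1918 private ranges:
  10.0.0.0/8 (10.0.0.0 - 10.255.255.255)
  172.16.0.0/12 (172.16.0.0 - 172.31.255.255)
  192.168.0.0/16 (192.168.0.0 - 192.168.255.255)
Private (in 192.168.0.0/16)


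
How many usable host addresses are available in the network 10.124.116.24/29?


Host bits = 32 - 29 = 3
Total addresses = 2^3 = 8
Usable = total - 2 (network and broadcast)
Usable hosts: 6


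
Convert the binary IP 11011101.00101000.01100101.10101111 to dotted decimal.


11011101 = 221
00101000 = 40
01100101 = 101
10101111 = 175
IP: 221.40.101.175


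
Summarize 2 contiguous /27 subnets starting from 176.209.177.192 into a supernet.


Original prefix: /27
Number of subnets: 2 = 2^1
New prefix = 27 - 1 = 26
Supernet: 176.209.177.192/26


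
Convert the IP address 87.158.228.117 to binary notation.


87 = 01010111
158 = 10011110
228 = 11100100
117 = 01110101
Binary: 01010111.10011110.11100100.01110101


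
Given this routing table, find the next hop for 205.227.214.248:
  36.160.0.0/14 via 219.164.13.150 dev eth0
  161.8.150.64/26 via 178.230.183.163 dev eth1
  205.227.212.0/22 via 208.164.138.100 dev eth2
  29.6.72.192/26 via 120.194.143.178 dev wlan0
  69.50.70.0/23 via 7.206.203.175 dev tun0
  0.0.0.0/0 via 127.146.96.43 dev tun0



Longest prefix match for 205.227.214.248:
  /14 36.160.0.0: no
  /26 161.8.150.64: no
  /22 205.227.212.0: MATCH
  /26 29.6.72.192: no
  /23 69.50.70.0: no
  /0 0.0.0.0: MATCH
Selected: next-hop 208.164.138.100 via eth2 (matched /22)


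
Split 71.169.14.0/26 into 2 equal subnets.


New prefix = 26 + 1 = 27
Each subnet has 32 addresses
  71.169.14.0/27
  71.169.14.32/27
Subnets: 71.169.14.0/27, 71.169.14.32/27


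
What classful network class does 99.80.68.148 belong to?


First octet: 99
Binary: 01100011
0xxxxxxx -> Class A (1-126)
Class A, default mask 255.0.0.0 (/8)


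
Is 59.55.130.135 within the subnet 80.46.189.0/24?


Subnet network: 80.46.189.0
Test IP AND mask: 59.55.130.0
No, 59.55.130.135 is not in 80.46.189.0/24


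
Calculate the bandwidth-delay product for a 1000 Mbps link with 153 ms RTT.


BDP = bandwidth * RTT
= 1000 Mbps * 153 ms
= 1000 * 1e6 * 153 / 1000 bits
= 153000000 bits
= 19125000 bytes
= 18676.7578 KB
BDP = 153000000 bits (19125000 bytes)


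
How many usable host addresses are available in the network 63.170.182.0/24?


Host bits = 32 - 24 = 8
Total addresses = 2^8 = 256
Usable = total - 2 (network and broadcast)
Usable hosts: 254


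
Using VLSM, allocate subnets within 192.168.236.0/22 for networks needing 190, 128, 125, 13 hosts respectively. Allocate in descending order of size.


190 hosts -> /24 (254 usable): 192.168.236.0/24
128 hosts -> /24 (254 usable): 192.168.237.0/24
125 hosts -> /25 (126 usable): 192.168.238.0/25
13 hosts -> /28 (14 usable): 192.168.238.128/28
Allocation: 192.168.236.0/24 (190 hosts, 254 usable); 192.168.237.0/24 (128 hosts, 254 usable); 192.168.238.0/25 (125 hosts, 126 usable); 192.168.238.128/28 (13 hosts, 14 usable)


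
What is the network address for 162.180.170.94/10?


IP:   10100010.10110100.10101010.01011110
Mask: 11111111.11000000.00000000.00000000
AND operation:
Net:  10100010.10000000.00000000.00000000
Network: 162.128.0.0/10


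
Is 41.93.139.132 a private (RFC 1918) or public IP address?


RFC 1918 private ranges:
  10.0.0.0/8 (10.0.0.0 - 10.255.255.255)
  172.16.0.0/12 (172.16.0.0 - 172.31.255.255)
  192.168.0.0/16 (192.168.0.0 - 192.168.255.255)
Public (not in any RFC 1918 range)


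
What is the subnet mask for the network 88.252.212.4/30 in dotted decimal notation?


/30 means 30 network bits, 2 host bits
Binary: 11111111111111111111111111111100
Mask: 255.255.255.252


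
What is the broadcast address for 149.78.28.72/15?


Network: 149.78.0.0/15
Host bits = 17
Set all host bits to 1:
Broadcast: 149.79.255.255


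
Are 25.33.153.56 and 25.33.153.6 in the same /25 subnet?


Mask: 255.255.255.128
25.33.153.56 AND mask = 25.33.153.0
25.33.153.6 AND mask = 25.33.153.0
Yes, same subnet (25.33.153.0)


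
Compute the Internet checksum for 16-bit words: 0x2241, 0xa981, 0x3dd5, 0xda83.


Sum all words (with carry folding):
+ 0x2241 = 0x2241
+ 0xa981 = 0xcbc2
+ 0x3dd5 = 0x0998
+ 0xda83 = 0xe41b
One's complement: ~0xe41b
Checksum = 0x1be4


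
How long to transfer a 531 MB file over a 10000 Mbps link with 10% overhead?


Effective throughput = 10000 * (1 - 10/100) = 9000 Mbps
File size in Mb = 531 * 8 = 4248 Mb
Time = 4248 / 9000
Time = 0.472 seconds


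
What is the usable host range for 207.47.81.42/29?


Network: 207.47.81.40
Broadcast: 207.47.81.47
First usable = network + 1
Last usable = broadcast - 1
Range: 207.47.81.41 to 207.47.81.46


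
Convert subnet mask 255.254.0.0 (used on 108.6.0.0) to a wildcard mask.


Subnet mask: 255.254.0.0
Wildcard = 255.255.255.255 - subnet mask
255 - 255 = 0
255 - 254 = 1
255 - 0 = 255
255 - 0 = 255
Wildcard: 0.1.255.255


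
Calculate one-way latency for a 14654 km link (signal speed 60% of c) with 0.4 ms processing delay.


Speed = 0.6 * 3e5 km/s = 180000 km/s
Propagation delay = 14654 / 180000 = 0.0814 s = 81.4111 ms
Processing delay = 0.4 ms
Total one-way latency = 81.8111 ms


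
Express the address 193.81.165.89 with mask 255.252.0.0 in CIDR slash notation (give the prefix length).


Binary: 11111111.11111100.00000000.00000000
Count leading 1s
Prefix: /14


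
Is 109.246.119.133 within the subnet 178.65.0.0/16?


Subnet network: 178.65.0.0
Test IP AND mask: 109.246.0.0
No, 109.246.119.133 is not in 178.65.0.0/16


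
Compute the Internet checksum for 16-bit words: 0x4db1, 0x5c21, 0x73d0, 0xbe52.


Sum all words (with carry folding):
+ 0x4db1 = 0x4db1
+ 0x5c21 = 0xa9d2
+ 0x73d0 = 0x1da3
+ 0xbe52 = 0xdbf5
One's complement: ~0xdbf5
Checksum = 0x240a


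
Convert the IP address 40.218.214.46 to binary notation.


40 = 00101000
218 = 11011010
214 = 11010110
46 = 00101110
Binary: 00101000.11011010.11010110.00101110


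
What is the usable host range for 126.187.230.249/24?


Network: 126.187.230.0
Broadcast: 126.187.230.255
First usable = network + 1
Last usable = broadcast - 1
Range: 126.187.230.1 to 126.187.230.254


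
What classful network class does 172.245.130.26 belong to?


First octet: 172
Binary: 10101100
10xxxxxx -> Class B (128-191)
Class B, default mask 255.255.0.0 (/16)


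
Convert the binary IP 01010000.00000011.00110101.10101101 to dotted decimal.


01010000 = 80
00000011 = 3
00110101 = 53
10101101 = 173
IP: 80.3.53.173


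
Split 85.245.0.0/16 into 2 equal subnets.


New prefix = 16 + 1 = 17
Each subnet has 32768 addresses
  85.245.0.0/17
  85.245.128.0/17
Subnets: 85.245.0.0/17, 85.245.128.0/17


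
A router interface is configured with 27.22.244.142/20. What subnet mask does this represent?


/20 means 20 network bits, 12 host bits
Binary: 11111111111111111111000000000000
Mask: 255.255.240.0


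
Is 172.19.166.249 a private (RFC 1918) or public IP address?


RFC 1918 private ranges:
  10.0.0.0/8 (10.0.0.0 - 10.255.255.255)
  172.16.0.0/12 (172.16.0.0 - 172.31.255.255)
  192.168.0.0/16 (192.168.0.0 - 192.168.255.255)
Private (in 172.16.0.0/12)


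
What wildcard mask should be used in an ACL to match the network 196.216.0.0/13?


Subnet mask: 255.248.0.0
Wildcard = 255.255.255.255 - subnet mask
255 - 255 = 0
255 - 248 = 7
255 - 0 = 255
255 - 0 = 255
Wildcard: 0.7.255.255


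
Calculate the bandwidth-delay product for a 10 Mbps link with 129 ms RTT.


BDP = bandwidth * RTT
= 10 Mbps * 129 ms
= 10 * 1e6 * 129 / 1000 bits
= 1290000 bits
= 161250 bytes
= 157.4707 KB
BDP = 1290000 bits (161250 bytes)


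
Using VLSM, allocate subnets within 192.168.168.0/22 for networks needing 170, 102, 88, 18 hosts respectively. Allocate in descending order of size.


170 hosts -> /24 (254 usable): 192.168.168.0/24
102 hosts -> /25 (126 usable): 192.168.169.0/25
88 hosts -> /25 (126 usable): 192.168.169.128/25
18 hosts -> /27 (30 usable): 192.168.170.0/27
Allocation: 192.168.168.0/24 (170 hosts, 254 usable); 192.168.169.0/25 (102 hosts, 126 usable); 192.168.169.128/25 (88 hosts, 126 usable); 192.168.170.0/27 (18 hosts, 30 usable)


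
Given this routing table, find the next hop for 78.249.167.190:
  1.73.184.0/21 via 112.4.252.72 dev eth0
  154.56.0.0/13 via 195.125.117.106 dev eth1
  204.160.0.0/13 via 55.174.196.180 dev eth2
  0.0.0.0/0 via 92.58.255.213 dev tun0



Longest prefix match for 78.249.167.190:
  /21 1.73.184.0: no
  /13 154.56.0.0: no
  /13 204.160.0.0: no
  /0 0.0.0.0: MATCH
Selected: next-hop 92.58.255.213 via tun0 (matched /0)


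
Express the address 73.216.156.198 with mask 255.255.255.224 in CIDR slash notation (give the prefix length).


Binary: 11111111.11111111.11111111.11100000
Count leading 1s
Prefix: /27


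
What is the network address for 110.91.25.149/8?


IP:   01101110.01011011.00011001.10010101
Mask: 11111111.00000000.00000000.00000000
AND operation:
Net:  01101110.00000000.00000000.00000000
Network: 110.0.0.0/8


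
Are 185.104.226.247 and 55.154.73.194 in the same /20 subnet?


Mask: 255.255.240.0
185.104.226.247 AND mask = 185.104.224.0
55.154.73.194 AND mask = 55.154.64.0
No, different subnets (185.104.224.0 vs 55.154.64.0)


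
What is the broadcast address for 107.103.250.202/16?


Network: 107.103.0.0/16
Host bits = 16
Set all host bits to 1:
Broadcast: 107.103.255.255


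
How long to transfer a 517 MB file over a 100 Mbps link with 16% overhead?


Effective throughput = 100 * (1 - 16/100) = 84 Mbps
File size in Mb = 517 * 8 = 4136 Mb
Time = 4136 / 84
Time = 49.2381 seconds


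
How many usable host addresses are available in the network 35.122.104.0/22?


Host bits = 32 - 22 = 10
Total addresses = 2^10 = 1024
Usable = total - 2 (network and broadcast)
Usable hosts: 1022


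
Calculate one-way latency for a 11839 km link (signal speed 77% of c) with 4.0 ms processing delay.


Speed = 0.77 * 3e5 km/s = 231000 km/s
Propagation delay = 11839 / 231000 = 0.0513 s = 51.2511 ms
Processing delay = 4.0 ms
Total one-way latency = 55.2511 ms


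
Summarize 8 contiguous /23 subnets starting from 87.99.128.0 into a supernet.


Original prefix: /23
Number of subnets: 8 = 2^3
New prefix = 23 - 3 = 20
Supernet: 87.99.128.0/20


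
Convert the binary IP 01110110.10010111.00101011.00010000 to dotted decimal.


01110110 = 118
10010111 = 151
00101011 = 43
00010000 = 16
IP: 118.151.43.16


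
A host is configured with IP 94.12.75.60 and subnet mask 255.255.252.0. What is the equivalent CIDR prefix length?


Binary: 11111111.11111111.11111100.00000000
Count leading 1s
Prefix: /22


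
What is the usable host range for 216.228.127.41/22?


Network: 216.228.124.0
Broadcast: 216.228.127.255
First usable = network + 1
Last usable = broadcast - 1
Range: 216.228.124.1 to 216.228.127.254


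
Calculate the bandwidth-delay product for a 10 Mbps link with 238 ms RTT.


BDP = bandwidth * RTT
= 10 Mbps * 238 ms
= 10 * 1e6 * 238 / 1000 bits
= 2380000 bits
= 297500 bytes
= 290.5273 KB
BDP = 2380000 bits (297500 bytes)


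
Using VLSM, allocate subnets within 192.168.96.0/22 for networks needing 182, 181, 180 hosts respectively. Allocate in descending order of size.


182 hosts -> /24 (254 usable): 192.168.96.0/24
181 hosts -> /24 (254 usable): 192.168.97.0/24
180 hosts -> /24 (254 usable): 192.168.98.0/24
Allocation: 192.168.96.0/24 (182 hosts, 254 usable); 192.168.97.0/24 (181 hosts, 254 usable); 192.168.98.0/24 (180 hosts, 254 usable)


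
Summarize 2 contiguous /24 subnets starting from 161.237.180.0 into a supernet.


Original prefix: /24
Number of subnets: 2 = 2^1
New prefix = 24 - 1 = 23
Supernet: 161.237.180.0/23


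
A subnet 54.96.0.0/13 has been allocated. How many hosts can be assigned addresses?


Host bits = 32 - 13 = 19
Total addresses = 2^19 = 524288
Usable = total - 2 (network and broadcast)
Usable hosts: 524286


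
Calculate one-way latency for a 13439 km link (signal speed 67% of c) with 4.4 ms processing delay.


Speed = 0.67 * 3e5 km/s = 201000 km/s
Propagation delay = 13439 / 201000 = 0.0669 s = 66.8607 ms
Processing delay = 4.4 ms
Total one-way latency = 71.2607 ms


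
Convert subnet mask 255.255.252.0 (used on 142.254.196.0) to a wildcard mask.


Subnet mask: 255.255.252.0
Wildcard = 255.255.255.255 - subnet mask
255 - 255 = 0
255 - 255 = 0
255 - 252 = 3
255 - 0 = 255
Wildcard: 0.0.3.255


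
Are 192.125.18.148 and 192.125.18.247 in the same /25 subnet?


Mask: 255.255.255.128
192.125.18.148 AND mask = 192.125.18.128
192.125.18.247 AND mask = 192.125.18.128
Yes, same subnet (192.125.18.128)


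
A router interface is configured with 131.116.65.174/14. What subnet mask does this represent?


/14 means 14 network bits, 18 host bits
Binary: 11111111111111000000000000000000
Mask: 255.252.0.0


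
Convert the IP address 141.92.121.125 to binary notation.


141 = 10001101
92 = 01011100
121 = 01111001
125 = 01111101
Binary: 10001101.01011100.01111001.01111101


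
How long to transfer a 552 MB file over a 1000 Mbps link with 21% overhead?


Effective throughput = 1000 * (1 - 21/100) = 790 Mbps
File size in Mb = 552 * 8 = 4416 Mb
Time = 4416 / 790
Time = 5.5899 seconds


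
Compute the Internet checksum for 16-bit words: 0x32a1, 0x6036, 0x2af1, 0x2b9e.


Sum all words (with carry folding):
+ 0x32a1 = 0x32a1
+ 0x6036 = 0x92d7
+ 0x2af1 = 0xbdc8
+ 0x2b9e = 0xe966
One's complement: ~0xe966
Checksum = 0x1699


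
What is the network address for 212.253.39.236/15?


IP:   11010100.11111101.00100111.11101100
Mask: 11111111.11111110.00000000.00000000
AND operation:
Net:  11010100.11111100.00000000.00000000
Network: 212.252.0.0/15


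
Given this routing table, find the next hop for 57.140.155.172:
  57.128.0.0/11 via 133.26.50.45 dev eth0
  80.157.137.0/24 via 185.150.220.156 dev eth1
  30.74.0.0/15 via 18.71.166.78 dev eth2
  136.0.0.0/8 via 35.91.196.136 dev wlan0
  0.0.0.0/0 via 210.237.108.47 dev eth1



Longest prefix match for 57.140.155.172:
  /11 57.128.0.0: MATCH
  /24 80.157.137.0: no
  /15 30.74.0.0: no
  /8 136.0.0.0: no
  /0 0.0.0.0: MATCH
Selected: next-hop 133.26.50.45 via eth0 (matched /11)


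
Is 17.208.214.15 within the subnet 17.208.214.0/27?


Subnet network: 17.208.214.0
Test IP AND mask: 17.208.214.0
Yes, 17.208.214.15 is in 17.208.214.0/27


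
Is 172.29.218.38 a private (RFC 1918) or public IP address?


RFC 1918 private ranges:
  10.0.0.0/8 (10.0.0.0 - 10.255.255.255)
  172.16.0.0/12 (172.16.0.0 - 172.31.255.255)
  192.168.0.0/16 (192.168.0.0 - 192.168.255.255)
Private (in 172.16.0.0/12)


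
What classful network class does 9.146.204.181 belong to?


First octet: 9
Binary: 00001001
0xxxxxxx -> Class A (1-126)
Class A, default mask 255.0.0.0 (/8)


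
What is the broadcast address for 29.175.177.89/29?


Network: 29.175.177.88/29
Host bits = 3
Set all host bits to 1:
Broadcast: 29.175.177.95


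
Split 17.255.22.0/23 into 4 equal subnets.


New prefix = 23 + 2 = 25
Each subnet has 128 addresses
  17.255.22.0/25
  17.255.22.128/25
  17.255.23.0/25
  17.255.23.128/25
Subnets: 17.255.22.0/25, 17.255.22.128/25, 17.255.23.0/25, 17.255.23.128/25


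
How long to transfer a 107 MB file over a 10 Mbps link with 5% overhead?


Effective throughput = 10 * (1 - 5/100) = 9.5 Mbps
File size in Mb = 107 * 8 = 856 Mb
Time = 856 / 9.5
Time = 90.1053 seconds


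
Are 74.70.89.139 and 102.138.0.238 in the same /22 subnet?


Mask: 255.255.252.0
74.70.89.139 AND mask = 74.70.88.0
102.138.0.238 AND mask = 102.138.0.0
No, different subnets (74.70.88.0 vs 102.138.0.0)


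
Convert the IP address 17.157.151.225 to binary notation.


17 = 00010001
157 = 10011101
151 = 10010111
225 = 11100001
Binary: 00010001.10011101.10010111.11100001


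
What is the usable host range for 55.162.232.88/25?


Network: 55.162.232.0
Broadcast: 55.162.232.127
First usable = network + 1
Last usable = broadcast - 1
Range: 55.162.232.1 to 55.162.232.126


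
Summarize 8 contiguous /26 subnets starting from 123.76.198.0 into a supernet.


Original prefix: /26
Number of subnets: 8 = 2^3
New prefix = 26 - 3 = 23
Supernet: 123.76.198.0/23


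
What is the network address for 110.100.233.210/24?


IP:   01101110.01100100.11101001.11010010
Mask: 11111111.11111111.11111111.00000000
AND operation:
Net:  01101110.01100100.11101001.00000000
Network: 110.100.233.0/24


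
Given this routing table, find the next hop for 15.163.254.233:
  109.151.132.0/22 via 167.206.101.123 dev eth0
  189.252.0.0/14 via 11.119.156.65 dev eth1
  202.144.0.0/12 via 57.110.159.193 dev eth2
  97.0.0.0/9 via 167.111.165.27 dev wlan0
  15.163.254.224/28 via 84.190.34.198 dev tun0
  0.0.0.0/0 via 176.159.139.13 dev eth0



Longest prefix match for 15.163.254.233:
  /22 109.151.132.0: no
  /14 189.252.0.0: no
  /12 202.144.0.0: no
  /9 97.0.0.0: no
  /28 15.163.254.224: MATCH
  /0 0.0.0.0: MATCH
Selected: next-hop 84.190.34.198 via tun0 (matched /28)


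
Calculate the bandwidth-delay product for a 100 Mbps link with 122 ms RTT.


BDP = bandwidth * RTT
= 100 Mbps * 122 ms
= 100 * 1e6 * 122 / 1000 bits
= 12200000 bits
= 1525000 bytes
= 1489.2578 KB
BDP = 12200000 bits (1525000 bytes)


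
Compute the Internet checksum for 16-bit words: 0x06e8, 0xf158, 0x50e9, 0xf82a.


Sum all words (with carry folding):
+ 0x06e8 = 0x06e8
+ 0xf158 = 0xf840
+ 0x50e9 = 0x492a
+ 0xf82a = 0x4155
One's complement: ~0x4155
Checksum = 0xbeaa


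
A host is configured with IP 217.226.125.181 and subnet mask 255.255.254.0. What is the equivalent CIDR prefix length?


Binary: 11111111.11111111.11111110.00000000
Count leading 1s
Prefix: /23


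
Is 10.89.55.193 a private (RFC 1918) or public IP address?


RFC 1918 private ranges:
  10.0.0.0/8 (10.0.0.0 - 10.255.255.255)
  172.16.0.0/12 (172.16.0.0 - 172.31.255.255)
  192.168.0.0/16 (192.168.0.0 - 192.168.255.255)
Private (in 10.0.0.0/8)


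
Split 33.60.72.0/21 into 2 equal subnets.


New prefix = 21 + 1 = 22
Each subnet has 1024 addresses
  33.60.72.0/22
  33.60.76.0/22
Subnets: 33.60.72.0/22, 33.60.76.0/22


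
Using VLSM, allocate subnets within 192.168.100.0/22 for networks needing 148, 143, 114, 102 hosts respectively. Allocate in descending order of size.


148 hosts -> /24 (254 usable): 192.168.100.0/24
143 hosts -> /24 (254 usable): 192.168.101.0/24
114 hosts -> /25 (126 usable): 192.168.102.0/25
102 hosts -> /25 (126 usable): 192.168.102.128/25
Allocation: 192.168.100.0/24 (148 hosts, 254 usable); 192.168.101.0/24 (143 hosts, 254 usable); 192.168.102.0/25 (114 hosts, 126 usable); 192.168.102.128/25 (102 hosts, 126 usable)


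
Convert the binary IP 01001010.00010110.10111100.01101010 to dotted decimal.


01001010 = 74
00010110 = 22
10111100 = 188
01101010 = 106
IP: 74.22.188.106


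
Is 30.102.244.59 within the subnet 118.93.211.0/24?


Subnet network: 118.93.211.0
Test IP AND mask: 30.102.244.0
No, 30.102.244.59 is not in 118.93.211.0/24


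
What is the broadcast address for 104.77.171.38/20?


Network: 104.77.160.0/20
Host bits = 12
Set all host bits to 1:
Broadcast: 104.77.175.255


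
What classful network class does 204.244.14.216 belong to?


First octet: 204
Binary: 11001100
110xxxxx -> Class C (192-223)
Class C, default mask 255.255.255.0 (/24)


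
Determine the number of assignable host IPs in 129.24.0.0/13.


Host bits = 32 - 13 = 19
Total addresses = 2^19 = 524288
Usable = total - 2 (network and broadcast)
Usable hosts: 524286


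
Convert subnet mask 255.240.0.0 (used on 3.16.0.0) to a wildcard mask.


Subnet mask: 255.240.0.0
Wildcard = 255.255.255.255 - subnet mask
255 - 255 = 0
255 - 240 = 15
255 - 0 = 255
255 - 0 = 255
Wildcard: 0.15.255.255


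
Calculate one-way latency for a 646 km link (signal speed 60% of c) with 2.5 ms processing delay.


Speed = 0.6 * 3e5 km/s = 180000 km/s
Propagation delay = 646 / 180000 = 0.0036 s = 3.5889 ms
Processing delay = 2.5 ms
Total one-way latency = 6.0889 ms


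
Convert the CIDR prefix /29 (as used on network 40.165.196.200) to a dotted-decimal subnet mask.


/29 means 29 network bits, 3 host bits
Binary: 11111111111111111111111111111000
Mask: 255.255.255.248


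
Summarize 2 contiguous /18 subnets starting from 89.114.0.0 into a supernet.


Original prefix: /18
Number of subnets: 2 = 2^1
New prefix = 18 - 1 = 17
Supernet: 89.114.0.0/17


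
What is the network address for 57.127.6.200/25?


IP:   00111001.01111111.00000110.11001000
Mask: 11111111.11111111.11111111.10000000
AND operation:
Net:  00111001.01111111.00000110.10000000
Network: 57.127.6.128/25


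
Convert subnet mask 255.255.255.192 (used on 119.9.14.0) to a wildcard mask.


Subnet mask: 255.255.255.192
Wildcard = 255.255.255.255 - subnet mask
255 - 255 = 0
255 - 255 = 0
255 - 255 = 0
255 - 192 = 63
Wildcard: 0.0.0.63


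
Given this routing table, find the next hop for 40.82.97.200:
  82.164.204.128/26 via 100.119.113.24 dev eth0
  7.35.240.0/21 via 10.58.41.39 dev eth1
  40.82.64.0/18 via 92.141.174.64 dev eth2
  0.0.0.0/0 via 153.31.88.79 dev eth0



Longest prefix match for 40.82.97.200:
  /26 82.164.204.128: no
  /21 7.35.240.0: no
  /18 40.82.64.0: MATCH
  /0 0.0.0.0: MATCH
Selected: next-hop 92.141.174.64 via eth2 (matched /18)


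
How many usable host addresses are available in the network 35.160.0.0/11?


Host bits = 32 - 11 = 21
Total addresses = 2^21 = 2097152
Usable = total - 2 (network and broadcast)
Usable hosts: 2097150


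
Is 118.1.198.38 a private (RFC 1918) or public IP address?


RFC 1918 private ranges:
  10.0.0.0/8 (10.0.0.0 - 10.255.255.255)
  172.16.0.0/12 (172.16.0.0 - 172.31.255.255)
  192.168.0.0/16 (192.168.0.0 - 192.168.255.255)
Public (not in any RFC 1918 range)


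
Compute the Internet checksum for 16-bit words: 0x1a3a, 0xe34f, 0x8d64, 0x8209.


Sum all words (with carry folding):
+ 0x1a3a = 0x1a3a
+ 0xe34f = 0xfd89
+ 0x8d64 = 0x8aee
+ 0x8209 = 0x0cf8
One's complement: ~0x0cf8
Checksum = 0xf307


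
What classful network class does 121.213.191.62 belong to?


First octet: 121
Binary: 01111001
0xxxxxxx -> Class A (1-126)
Class A, default mask 255.0.0.0 (/8)


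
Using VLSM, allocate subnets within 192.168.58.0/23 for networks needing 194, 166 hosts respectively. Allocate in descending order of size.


194 hosts -> /24 (254 usable): 192.168.58.0/24
166 hosts -> /24 (254 usable): 192.168.59.0/24
Allocation: 192.168.58.0/24 (194 hosts, 254 usable); 192.168.59.0/24 (166 hosts, 254 usable)


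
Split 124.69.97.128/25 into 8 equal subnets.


New prefix = 25 + 3 = 28
Each subnet has 16 addresses
  124.69.97.128/28
  124.69.97.144/28
  124.69.97.160/28
  124.69.97.176/28
  124.69.97.192/28
  124.69.97.208/28
  124.69.97.224/28
  124.69.97.240/28
Subnets: 124.69.97.128/28, 124.69.97.144/28, 124.69.97.160/28, 124.69.97.176/28, 124.69.97.192/28, 124.69.97.208/28, 124.69.97.224/28, 124.69.97.240/28


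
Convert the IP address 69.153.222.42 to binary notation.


69 = 01000101
153 = 10011001
222 = 11011110
42 = 00101010
Binary: 01000101.10011001.11011110.00101010


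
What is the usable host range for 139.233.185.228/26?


Network: 139.233.185.192
Broadcast: 139.233.185.255
First usable = network + 1
Last usable = broadcast - 1
Range: 139.233.185.193 to 139.233.185.254


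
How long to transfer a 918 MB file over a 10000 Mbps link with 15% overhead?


Effective throughput = 10000 * (1 - 15/100) = 8500 Mbps
File size in Mb = 918 * 8 = 7344 Mb
Time = 7344 / 8500
Time = 0.864 seconds


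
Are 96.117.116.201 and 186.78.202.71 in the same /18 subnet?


Mask: 255.255.192.0
96.117.116.201 AND mask = 96.117.64.0
186.78.202.71 AND mask = 186.78.192.0
No, different subnets (96.117.64.0 vs 186.78.192.0)


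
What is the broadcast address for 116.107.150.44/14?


Network: 116.104.0.0/14
Host bits = 18
Set all host bits to 1:
Broadcast: 116.107.255.255


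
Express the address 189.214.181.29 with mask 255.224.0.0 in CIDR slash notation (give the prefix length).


Binary: 11111111.11100000.00000000.00000000
Count leading 1s
Prefix: /11


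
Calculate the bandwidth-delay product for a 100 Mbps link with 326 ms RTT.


BDP = bandwidth * RTT
= 100 Mbps * 326 ms
= 100 * 1e6 * 326 / 1000 bits
= 32600000 bits
= 4075000 bytes
= 3979.4922 KB
BDP = 32600000 bits (4075000 bytes)


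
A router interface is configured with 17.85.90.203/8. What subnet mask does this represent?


/8 means 8 network bits, 24 host bits
Binary: 11111111000000000000000000000000
Mask: 255.0.0.0


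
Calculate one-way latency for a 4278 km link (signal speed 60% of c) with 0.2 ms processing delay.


Speed = 0.6 * 3e5 km/s = 180000 km/s
Propagation delay = 4278 / 180000 = 0.0238 s = 23.7667 ms
Processing delay = 0.2 ms
Total one-way latency = 23.9667 ms


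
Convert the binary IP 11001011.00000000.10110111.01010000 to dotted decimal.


11001011 = 203
00000000 = 0
10110111 = 183
01010000 = 80
IP: 203.0.183.80


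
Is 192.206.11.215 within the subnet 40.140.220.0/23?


Subnet network: 40.140.220.0
Test IP AND mask: 192.206.10.0
No, 192.206.11.215 is not in 40.140.220.0/23


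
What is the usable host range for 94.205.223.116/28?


Network: 94.205.223.112
Broadcast: 94.205.223.127
First usable = network + 1
Last usable = broadcast - 1
Range: 94.205.223.113 to 94.205.223.126


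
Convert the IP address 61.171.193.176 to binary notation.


61 = 00111101
171 = 10101011
193 = 11000001
176 = 10110000
Binary: 00111101.10101011.11000001.10110000


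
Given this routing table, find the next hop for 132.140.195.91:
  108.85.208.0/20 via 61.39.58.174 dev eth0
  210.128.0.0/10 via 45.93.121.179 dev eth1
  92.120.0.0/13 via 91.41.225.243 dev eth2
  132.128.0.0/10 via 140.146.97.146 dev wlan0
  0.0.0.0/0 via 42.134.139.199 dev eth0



Longest prefix match for 132.140.195.91:
  /20 108.85.208.0: no
  /10 210.128.0.0: no
  /13 92.120.0.0: no
  /10 132.128.0.0: MATCH
  /0 0.0.0.0: MATCH
Selected: next-hop 140.146.97.146 via wlan0 (matched /10)


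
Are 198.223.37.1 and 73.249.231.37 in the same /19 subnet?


Mask: 255.255.224.0
198.223.37.1 AND mask = 198.223.32.0
73.249.231.37 AND mask = 73.249.224.0
No, different subnets (198.223.32.0 vs 73.249.224.0)


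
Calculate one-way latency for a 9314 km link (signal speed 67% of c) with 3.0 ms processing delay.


Speed = 0.67 * 3e5 km/s = 201000 km/s
Propagation delay = 9314 / 201000 = 0.0463 s = 46.3383 ms
Processing delay = 3.0 ms
Total one-way latency = 49.3383 ms


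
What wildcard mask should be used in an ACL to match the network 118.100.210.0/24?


Subnet mask: 255.255.255.0
Wildcard = 255.255.255.255 - subnet mask
255 - 255 = 0
255 - 255 = 0
255 - 255 = 0
255 - 0 = 255
Wildcard: 0.0.0.255


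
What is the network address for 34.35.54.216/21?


IP:   00100010.00100011.00110110.11011000
Mask: 11111111.11111111.11111000.00000000
AND operation:
Net:  00100010.00100011.00110000.00000000
Network: 34.35.48.0/21


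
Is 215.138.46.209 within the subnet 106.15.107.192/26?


Subnet network: 106.15.107.192
Test IP AND mask: 215.138.46.192
No, 215.138.46.209 is not in 106.15.107.192/26


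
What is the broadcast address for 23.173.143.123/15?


Network: 23.172.0.0/15
Host bits = 17
Set all host bits to 1:
Broadcast: 23.173.255.255


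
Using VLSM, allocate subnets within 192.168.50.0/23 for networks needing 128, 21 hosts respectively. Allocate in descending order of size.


128 hosts -> /24 (254 usable): 192.168.50.0/24
21 hosts -> /27 (30 usable): 192.168.51.0/27
Allocation: 192.168.50.0/24 (128 hosts, 254 usable); 192.168.51.0/27 (21 hosts, 30 usable)


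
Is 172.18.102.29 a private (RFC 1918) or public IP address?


RFC 1918 private ranges:
  10.0.0.0/8 (10.0.0.0 - 10.255.255.255)
  172.16.0.0/12 (172.16.0.0 - 172.31.255.255)
  192.168.0.0/16 (192.168.0.0 - 192.168.255.255)
Private (in 172.16.0.0/12)


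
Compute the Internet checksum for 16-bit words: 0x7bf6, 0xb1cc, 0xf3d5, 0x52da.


Sum all words (with carry folding):
+ 0x7bf6 = 0x7bf6
+ 0xb1cc = 0x2dc3
+ 0xf3d5 = 0x2199
+ 0x52da = 0x7473
One's complement: ~0x7473
Checksum = 0x8b8c


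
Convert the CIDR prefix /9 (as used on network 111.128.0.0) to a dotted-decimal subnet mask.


/9 means 9 network bits, 23 host bits
Binary: 11111111100000000000000000000000
Mask: 255.128.0.0


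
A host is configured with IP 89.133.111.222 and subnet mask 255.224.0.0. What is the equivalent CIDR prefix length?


Binary: 11111111.11100000.00000000.00000000
Count leading 1s
Prefix: /11


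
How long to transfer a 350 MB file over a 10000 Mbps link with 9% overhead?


Effective throughput = 10000 * (1 - 9/100) = 9100 Mbps
File size in Mb = 350 * 8 = 2800 Mb
Time = 2800 / 9100
Time = 0.3077 seconds


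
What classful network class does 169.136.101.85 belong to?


First octet: 169
Binary: 10101001
10xxxxxx -> Class B (128-191)
Class B, default mask 255.255.0.0 (/16)


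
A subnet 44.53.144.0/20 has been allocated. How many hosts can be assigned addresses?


Host bits = 32 - 20 = 12
Total addresses = 2^12 = 4096
Usable = total - 2 (network and broadcast)
Usable hosts: 4094


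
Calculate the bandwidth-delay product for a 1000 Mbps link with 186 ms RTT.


BDP = bandwidth * RTT
= 1000 Mbps * 186 ms
= 1000 * 1e6 * 186 / 1000 bits
= 186000000 bits
= 23250000 bytes
= 22705.0781 KB
BDP = 186000000 bits (23250000 bytes)


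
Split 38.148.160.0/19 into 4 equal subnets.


New prefix = 19 + 2 = 21
Each subnet has 2048 addresses
  38.148.160.0/21
  38.148.168.0/21
  38.148.176.0/21
  38.148.184.0/21
Subnets: 38.148.160.0/21, 38.148.168.0/21, 38.148.176.0/21, 38.148.184.0/21


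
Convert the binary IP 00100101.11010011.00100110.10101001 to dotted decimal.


00100101 = 37
11010011 = 211
00100110 = 38
10101001 = 169
IP: 37.211.38.169


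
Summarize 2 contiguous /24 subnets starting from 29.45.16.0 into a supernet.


Original prefix: /24
Number of subnets: 2 = 2^1
New prefix = 24 - 1 = 23
Supernet: 29.45.16.0/23


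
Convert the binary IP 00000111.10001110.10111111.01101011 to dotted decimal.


00000111 = 7
10001110 = 142
10111111 = 191
01101011 = 107
IP: 7.142.191.107


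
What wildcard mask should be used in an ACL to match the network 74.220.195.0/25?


Subnet mask: 255.255.255.128
Wildcard = 255.255.255.255 - subnet mask
255 - 255 = 0
255 - 255 = 0
255 - 255 = 0
255 - 128 = 127
Wildcard: 0.0.0.127


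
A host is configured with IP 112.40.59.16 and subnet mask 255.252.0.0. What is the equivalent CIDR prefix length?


Binary: 11111111.11111100.00000000.00000000
Count leading 1s
Prefix: /14


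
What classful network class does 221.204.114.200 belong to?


First octet: 221
Binary: 11011101
110xxxxx -> Class C (192-223)
Class C, default mask 255.255.255.0 (/24)


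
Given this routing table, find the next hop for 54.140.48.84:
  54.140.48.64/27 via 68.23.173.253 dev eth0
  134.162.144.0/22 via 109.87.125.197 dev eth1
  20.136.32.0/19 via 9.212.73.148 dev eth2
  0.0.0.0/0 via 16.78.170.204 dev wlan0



Longest prefix match for 54.140.48.84:
  /27 54.140.48.64: MATCH
  /22 134.162.144.0: no
  /19 20.136.32.0: no
  /0 0.0.0.0: MATCH
Selected: next-hop 68.23.173.253 via eth0 (matched /27)


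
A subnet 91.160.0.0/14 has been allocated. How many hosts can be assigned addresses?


Host bits = 32 - 14 = 18
Total addresses = 2^18 = 262144
Usable = total - 2 (network and broadcast)
Usable hosts: 262142


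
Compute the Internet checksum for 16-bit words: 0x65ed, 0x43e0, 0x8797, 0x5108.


Sum all words (with carry folding):
+ 0x65ed = 0x65ed
+ 0x43e0 = 0xa9cd
+ 0x8797 = 0x3165
+ 0x5108 = 0x826d
One's complement: ~0x826d
Checksum = 0x7d92


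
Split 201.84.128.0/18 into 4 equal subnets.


New prefix = 18 + 2 = 20
Each subnet has 4096 addresses
  201.84.128.0/20
  201.84.144.0/20
  201.84.160.0/20
  201.84.176.0/20
Subnets: 201.84.128.0/20, 201.84.144.0/20, 201.84.160.0/20, 201.84.176.0/20


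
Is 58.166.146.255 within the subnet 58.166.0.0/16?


Subnet network: 58.166.0.0
Test IP AND mask: 58.166.0.0
Yes, 58.166.146.255 is in 58.166.0.0/16


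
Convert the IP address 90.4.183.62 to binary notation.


90 = 01011010
4 = 00000100
183 = 10110111
62 = 00111110
Binary: 01011010.00000100.10110111.00111110


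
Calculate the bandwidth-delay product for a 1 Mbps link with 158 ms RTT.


BDP = bandwidth * RTT
= 1 Mbps * 158 ms
= 1 * 1e6 * 158 / 1000 bits
= 158000 bits
= 19750 bytes
= 19.2871 KB
BDP = 158000 bits (19750 bytes)


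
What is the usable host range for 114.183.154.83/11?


Network: 114.160.0.0
Broadcast: 114.191.255.255
First usable = network + 1
Last usable = broadcast - 1
Range: 114.160.0.1 to 114.191.255.254


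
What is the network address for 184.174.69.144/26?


IP:   10111000.10101110.01000101.10010000
Mask: 11111111.11111111.11111111.11000000
AND operation:
Net:  10111000.10101110.01000101.10000000
Network: 184.174.69.128/26


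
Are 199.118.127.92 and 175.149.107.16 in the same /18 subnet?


Mask: 255.255.192.0
199.118.127.92 AND mask = 199.118.64.0
175.149.107.16 AND mask = 175.149.64.0
No, different subnets (199.118.64.0 vs 175.149.64.0)


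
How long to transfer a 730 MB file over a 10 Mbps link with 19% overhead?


Effective throughput = 10 * (1 - 19/100) = 8.1 Mbps
File size in Mb = 730 * 8 = 5840 Mb
Time = 5840 / 8.1
Time = 720.9877 seconds


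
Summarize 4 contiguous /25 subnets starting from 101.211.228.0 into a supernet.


Original prefix: /25
Number of subnets: 4 = 2^2
New prefix = 25 - 2 = 23
Supernet: 101.211.228.0/23


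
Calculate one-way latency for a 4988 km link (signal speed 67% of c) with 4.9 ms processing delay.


Speed = 0.67 * 3e5 km/s = 201000 km/s
Propagation delay = 4988 / 201000 = 0.0248 s = 24.8159 ms
Processing delay = 4.9 ms
Total one-way latency = 29.7159 ms


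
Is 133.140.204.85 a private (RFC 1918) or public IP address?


RFC 1918 private ranges:
  10.0.0.0/8 (10.0.0.0 - 10.255.255.255)
  172.16.0.0/12 (172.16.0.0 - 172.31.255.255)
  192.168.0.0/16 (192.168.0.0 - 192.168.255.255)
Public (not in any RFC 1918 range)


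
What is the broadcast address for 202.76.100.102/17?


Network: 202.76.0.0/17
Host bits = 15
Set all host bits to 1:
Broadcast: 202.76.127.255


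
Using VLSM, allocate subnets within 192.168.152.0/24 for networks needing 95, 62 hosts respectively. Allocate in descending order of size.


95 hosts -> /25 (126 usable): 192.168.152.0/25
62 hosts -> /26 (62 usable): 192.168.152.128/26
Allocation: 192.168.152.0/25 (95 hosts, 126 usable); 192.168.152.128/26 (62 hosts, 62 usable)


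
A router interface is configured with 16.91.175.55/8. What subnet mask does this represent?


/8 means 8 network bits, 24 host bits
Binary: 11111111000000000000000000000000
Mask: 255.0.0.0


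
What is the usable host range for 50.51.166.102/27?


Network: 50.51.166.96
Broadcast: 50.51.166.127
First usable = network + 1
Last usable = broadcast - 1
Range: 50.51.166.97 to 50.51.166.126


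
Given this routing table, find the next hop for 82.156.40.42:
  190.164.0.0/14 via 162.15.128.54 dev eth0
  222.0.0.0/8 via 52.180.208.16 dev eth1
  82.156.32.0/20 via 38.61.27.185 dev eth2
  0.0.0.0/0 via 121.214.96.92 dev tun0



Longest prefix match for 82.156.40.42:
  /14 190.164.0.0: no
  /8 222.0.0.0: no
  /20 82.156.32.0: MATCH
  /0 0.0.0.0: MATCH
Selected: next-hop 38.61.27.185 via eth2 (matched /20)
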